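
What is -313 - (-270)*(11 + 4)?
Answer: 3737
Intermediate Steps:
-313 - (-270)*(11 + 4) = -313 - (-270)*15 = -313 - 135*(-30) = -313 + 4050 = 3737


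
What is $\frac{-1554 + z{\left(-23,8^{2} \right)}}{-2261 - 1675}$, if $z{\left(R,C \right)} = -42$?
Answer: $\frac{133}{328} \approx 0.40549$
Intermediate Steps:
$\frac{-1554 + z{\left(-23,8^{2} \right)}}{-2261 - 1675} = \frac{-1554 - 42}{-2261 - 1675} = - \frac{1596}{-3936} = \left(-1596\right) \left(- \frac{1}{3936}\right) = \frac{133}{328}$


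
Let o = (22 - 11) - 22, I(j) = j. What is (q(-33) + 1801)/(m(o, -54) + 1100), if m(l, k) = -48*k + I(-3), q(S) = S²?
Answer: 170/217 ≈ 0.78341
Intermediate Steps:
o = -11 (o = 11 - 22 = -11)
m(l, k) = -3 - 48*k (m(l, k) = -48*k - 3 = -3 - 48*k)
(q(-33) + 1801)/(m(o, -54) + 1100) = ((-33)² + 1801)/((-3 - 48*(-54)) + 1100) = (1089 + 1801)/((-3 + 2592) + 1100) = 2890/(2589 + 1100) = 2890/3689 = 2890*(1/3689) = 170/217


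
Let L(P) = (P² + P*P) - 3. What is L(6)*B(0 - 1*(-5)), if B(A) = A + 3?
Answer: 552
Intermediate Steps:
L(P) = -3 + 2*P² (L(P) = (P² + P²) - 3 = 2*P² - 3 = -3 + 2*P²)
B(A) = 3 + A
L(6)*B(0 - 1*(-5)) = (-3 + 2*6²)*(3 + (0 - 1*(-5))) = (-3 + 2*36)*(3 + (0 + 5)) = (-3 + 72)*(3 + 5) = 69*8 = 552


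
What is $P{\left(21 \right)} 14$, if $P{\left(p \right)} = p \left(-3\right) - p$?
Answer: $-1176$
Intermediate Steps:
$P{\left(p \right)} = - 4 p$ ($P{\left(p \right)} = - 3 p - p = - 4 p$)
$P{\left(21 \right)} 14 = \left(-4\right) 21 \cdot 14 = \left(-84\right) 14 = -1176$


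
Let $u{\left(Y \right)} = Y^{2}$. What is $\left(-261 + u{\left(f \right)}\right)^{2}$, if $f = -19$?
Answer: $10000$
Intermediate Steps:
$\left(-261 + u{\left(f \right)}\right)^{2} = \left(-261 + \left(-19\right)^{2}\right)^{2} = \left(-261 + 361\right)^{2} = 100^{2} = 10000$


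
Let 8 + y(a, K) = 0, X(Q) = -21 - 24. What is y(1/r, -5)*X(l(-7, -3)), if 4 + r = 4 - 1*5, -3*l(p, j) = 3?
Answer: 360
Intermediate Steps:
l(p, j) = -1 (l(p, j) = -⅓*3 = -1)
X(Q) = -45
r = -5 (r = -4 + (4 - 1*5) = -4 + (4 - 5) = -4 - 1 = -5)
y(a, K) = -8 (y(a, K) = -8 + 0 = -8)
y(1/r, -5)*X(l(-7, -3)) = -8*(-45) = 360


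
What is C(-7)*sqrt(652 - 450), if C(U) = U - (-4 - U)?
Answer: -10*sqrt(202) ≈ -142.13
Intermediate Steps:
C(U) = 4 + 2*U (C(U) = U + (4 + U) = 4 + 2*U)
C(-7)*sqrt(652 - 450) = (4 + 2*(-7))*sqrt(652 - 450) = (4 - 14)*sqrt(202) = -10*sqrt(202)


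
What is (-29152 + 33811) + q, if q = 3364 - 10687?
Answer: -2664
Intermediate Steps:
q = -7323
(-29152 + 33811) + q = (-29152 + 33811) - 7323 = 4659 - 7323 = -2664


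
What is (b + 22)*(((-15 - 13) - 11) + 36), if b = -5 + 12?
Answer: -87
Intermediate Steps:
b = 7
(b + 22)*(((-15 - 13) - 11) + 36) = (7 + 22)*(((-15 - 13) - 11) + 36) = 29*((-28 - 11) + 36) = 29*(-39 + 36) = 29*(-3) = -87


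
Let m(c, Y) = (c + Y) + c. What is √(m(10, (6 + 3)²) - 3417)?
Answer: 2*I*√829 ≈ 57.585*I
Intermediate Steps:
m(c, Y) = Y + 2*c (m(c, Y) = (Y + c) + c = Y + 2*c)
√(m(10, (6 + 3)²) - 3417) = √(((6 + 3)² + 2*10) - 3417) = √((9² + 20) - 3417) = √((81 + 20) - 3417) = √(101 - 3417) = √(-3316) = 2*I*√829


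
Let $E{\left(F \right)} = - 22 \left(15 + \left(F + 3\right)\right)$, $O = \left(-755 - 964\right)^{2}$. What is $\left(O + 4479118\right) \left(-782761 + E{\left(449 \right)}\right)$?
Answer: $-5895484839765$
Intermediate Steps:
$O = 2954961$ ($O = \left(-1719\right)^{2} = 2954961$)
$E{\left(F \right)} = -396 - 22 F$ ($E{\left(F \right)} = - 22 \left(15 + \left(3 + F\right)\right) = - 22 \left(18 + F\right) = -396 - 22 F$)
$\left(O + 4479118\right) \left(-782761 + E{\left(449 \right)}\right) = \left(2954961 + 4479118\right) \left(-782761 - 10274\right) = 7434079 \left(-782761 - 10274\right) = 7434079 \left(-793035\right) = -5895484839765$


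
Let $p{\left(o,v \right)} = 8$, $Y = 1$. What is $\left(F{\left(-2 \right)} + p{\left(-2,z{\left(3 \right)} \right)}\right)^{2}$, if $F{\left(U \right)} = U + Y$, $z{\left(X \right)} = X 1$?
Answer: $49$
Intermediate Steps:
$z{\left(X \right)} = X$
$F{\left(U \right)} = 1 + U$ ($F{\left(U \right)} = U + 1 = 1 + U$)
$\left(F{\left(-2 \right)} + p{\left(-2,z{\left(3 \right)} \right)}\right)^{2} = \left(\left(1 - 2\right) + 8\right)^{2} = \left(-1 + 8\right)^{2} = 7^{2} = 49$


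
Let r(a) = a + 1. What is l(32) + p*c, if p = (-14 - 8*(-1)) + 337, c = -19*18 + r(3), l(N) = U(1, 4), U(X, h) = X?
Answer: -111877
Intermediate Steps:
r(a) = 1 + a
l(N) = 1
c = -338 (c = -19*18 + (1 + 3) = -342 + 4 = -338)
p = 331 (p = (-14 + 8) + 337 = -6 + 337 = 331)
l(32) + p*c = 1 + 331*(-338) = 1 - 111878 = -111877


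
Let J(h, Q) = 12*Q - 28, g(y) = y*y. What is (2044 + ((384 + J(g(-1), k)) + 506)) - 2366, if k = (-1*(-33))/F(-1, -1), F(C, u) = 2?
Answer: 738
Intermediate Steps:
g(y) = y²
k = 33/2 (k = -1*(-33)/2 = 33*(½) = 33/2 ≈ 16.500)
J(h, Q) = -28 + 12*Q
(2044 + ((384 + J(g(-1), k)) + 506)) - 2366 = (2044 + ((384 + (-28 + 12*(33/2))) + 506)) - 2366 = (2044 + ((384 + (-28 + 198)) + 506)) - 2366 = (2044 + ((384 + 170) + 506)) - 2366 = (2044 + (554 + 506)) - 2366 = (2044 + 1060) - 2366 = 3104 - 2366 = 738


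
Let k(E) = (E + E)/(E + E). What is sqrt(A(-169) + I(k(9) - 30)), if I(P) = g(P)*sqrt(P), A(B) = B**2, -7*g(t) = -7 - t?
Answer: sqrt(1399489 - 154*I*sqrt(29))/7 ≈ 169.0 - 0.050073*I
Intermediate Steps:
g(t) = 1 + t/7 (g(t) = -(-7 - t)/7 = 1 + t/7)
k(E) = 1 (k(E) = (2*E)/((2*E)) = (2*E)*(1/(2*E)) = 1)
I(P) = sqrt(P)*(1 + P/7) (I(P) = (1 + P/7)*sqrt(P) = sqrt(P)*(1 + P/7))
sqrt(A(-169) + I(k(9) - 30)) = sqrt((-169)**2 + sqrt(1 - 30)*(7 + (1 - 30))/7) = sqrt(28561 + sqrt(-29)*(7 - 29)/7) = sqrt(28561 + (1/7)*(I*sqrt(29))*(-22)) = sqrt(28561 - 22*I*sqrt(29)/7)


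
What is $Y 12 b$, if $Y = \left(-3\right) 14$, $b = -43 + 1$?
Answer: $21168$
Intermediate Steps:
$b = -42$
$Y = -42$
$Y 12 b = \left(-42\right) 12 \left(-42\right) = \left(-504\right) \left(-42\right) = 21168$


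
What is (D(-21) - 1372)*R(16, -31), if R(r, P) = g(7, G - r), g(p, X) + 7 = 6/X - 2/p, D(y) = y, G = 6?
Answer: 54924/5 ≈ 10985.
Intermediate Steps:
g(p, X) = -7 - 2/p + 6/X (g(p, X) = -7 + (6/X - 2/p) = -7 + (-2/p + 6/X) = -7 - 2/p + 6/X)
R(r, P) = -51/7 + 6/(6 - r) (R(r, P) = -7 - 2/7 + 6/(6 - r) = -51/7 + 6/(6 - r))
(D(-21) - 1372)*R(16, -31) = (-21 - 1372)*(3*(88 - 17*16)/(7*(-6 + 16))) = -597*(88 - 272)/10 = -597*(-184)/10 = -1393*(-276/35) = 54924/5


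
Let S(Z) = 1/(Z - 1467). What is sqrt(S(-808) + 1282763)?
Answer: 16*sqrt(1037359414)/455 ≈ 1132.6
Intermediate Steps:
S(Z) = 1/(-1467 + Z)
sqrt(S(-808) + 1282763) = sqrt(1/(-1467 - 808) + 1282763) = sqrt(1/(-2275) + 1282763) = sqrt(-1/2275 + 1282763) = sqrt(2918285824/2275) = 16*sqrt(1037359414)/455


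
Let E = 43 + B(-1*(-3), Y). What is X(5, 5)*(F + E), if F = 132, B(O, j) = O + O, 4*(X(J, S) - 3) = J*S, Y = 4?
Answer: 6697/4 ≈ 1674.3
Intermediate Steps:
X(J, S) = 3 + J*S/4 (X(J, S) = 3 + (J*S)/4 = 3 + J*S/4)
B(O, j) = 2*O
E = 49 (E = 43 + 2*(-1*(-3)) = 43 + 2*3 = 43 + 6 = 49)
X(5, 5)*(F + E) = (3 + (1/4)*5*5)*(132 + 49) = (3 + 25/4)*181 = (37/4)*181 = 6697/4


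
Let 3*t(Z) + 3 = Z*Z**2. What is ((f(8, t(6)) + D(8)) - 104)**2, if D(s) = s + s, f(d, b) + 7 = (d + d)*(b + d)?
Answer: 1366561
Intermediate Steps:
t(Z) = -1 + Z**3/3 (t(Z) = -1 + (Z*Z**2)/3 = -1 + Z**3/3)
f(d, b) = -7 + 2*d*(b + d) (f(d, b) = -7 + (d + d)*(b + d) = -7 + (2*d)*(b + d) = -7 + 2*d*(b + d))
D(s) = 2*s
((f(8, t(6)) + D(8)) - 104)**2 = (((-7 + 2*8**2 + 2*(-1 + (1/3)*6**3)*8) + 2*8) - 104)**2 = (((-7 + 2*64 + 2*(-1 + (1/3)*216)*8) + 16) - 104)**2 = (((-7 + 128 + 2*(-1 + 72)*8) + 16) - 104)**2 = (((-7 + 128 + 2*71*8) + 16) - 104)**2 = (((-7 + 128 + 1136) + 16) - 104)**2 = ((1257 + 16) - 104)**2 = (1273 - 104)**2 = 1169**2 = 1366561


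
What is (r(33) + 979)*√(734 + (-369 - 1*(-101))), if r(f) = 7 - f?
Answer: 953*√466 ≈ 20572.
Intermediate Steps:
(r(33) + 979)*√(734 + (-369 - 1*(-101))) = ((7 - 1*33) + 979)*√(734 + (-369 - 1*(-101))) = ((7 - 33) + 979)*√(734 + (-369 + 101)) = (-26 + 979)*√(734 - 268) = 953*√466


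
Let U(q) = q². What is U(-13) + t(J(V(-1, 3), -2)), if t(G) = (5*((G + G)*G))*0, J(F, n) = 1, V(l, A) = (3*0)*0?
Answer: 169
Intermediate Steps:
V(l, A) = 0 (V(l, A) = 0*0 = 0)
t(G) = 0 (t(G) = (5*((2*G)*G))*0 = (5*(2*G²))*0 = (10*G²)*0 = 0)
U(-13) + t(J(V(-1, 3), -2)) = (-13)² + 0 = 169 + 0 = 169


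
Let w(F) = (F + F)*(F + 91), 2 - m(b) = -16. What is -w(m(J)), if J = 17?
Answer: -3924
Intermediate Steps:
m(b) = 18 (m(b) = 2 - 1*(-16) = 2 + 16 = 18)
w(F) = 2*F*(91 + F) (w(F) = (2*F)*(91 + F) = 2*F*(91 + F))
-w(m(J)) = -2*18*(91 + 18) = -2*18*109 = -1*3924 = -3924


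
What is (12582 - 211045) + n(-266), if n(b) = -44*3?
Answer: -198595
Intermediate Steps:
n(b) = -132
(12582 - 211045) + n(-266) = (12582 - 211045) - 132 = -198463 - 132 = -198595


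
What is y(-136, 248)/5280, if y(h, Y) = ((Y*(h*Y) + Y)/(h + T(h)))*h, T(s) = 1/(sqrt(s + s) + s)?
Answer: -90739914598672/57283036965 + 142193032*I*sqrt(17)/57283036965 ≈ -1584.1 + 0.010235*I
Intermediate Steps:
T(s) = 1/(s + sqrt(2)*sqrt(s)) (T(s) = 1/(sqrt(2*s) + s) = 1/(sqrt(2)*sqrt(s) + s) = 1/(s + sqrt(2)*sqrt(s)))
y(h, Y) = h*(Y + h*Y**2)/(h + 1/(h + sqrt(2)*sqrt(h))) (y(h, Y) = ((Y*(h*Y) + Y)/(h + 1/(h + sqrt(2)*sqrt(h))))*h = ((Y*(Y*h) + Y)/(h + 1/(h + sqrt(2)*sqrt(h))))*h = ((h*Y**2 + Y)/(h + 1/(h + sqrt(2)*sqrt(h))))*h = ((Y + h*Y**2)/(h + 1/(h + sqrt(2)*sqrt(h))))*h = h*(Y + h*Y**2)/(h + 1/(h + sqrt(2)*sqrt(h))))
y(-136, 248)/5280 = (248*(-136)*(1 + 248*(-136))*(-136 + sqrt(2)*sqrt(-136))/(1 - 136*(-136 + sqrt(2)*sqrt(-136))))/5280 = (248*(-136)*(1 - 33728)*(-136 + sqrt(2)*(2*I*sqrt(34)))/(1 - 136*(-136 + sqrt(2)*(2*I*sqrt(34)))))*(1/5280) = (248*(-136)*(-33727)*(-136 + 4*I*sqrt(17))/(1 - 136*(-136 + 4*I*sqrt(17))))*(1/5280) = (248*(-136)*(-33727)*(-136 + 4*I*sqrt(17))/(1 + (18496 - 544*I*sqrt(17))))*(1/5280) = (248*(-136)*(-33727)*(-136 + 4*I*sqrt(17))/(18497 - 544*I*sqrt(17)))*(1/5280) = (1137544256*(-136 + 4*I*sqrt(17))/(18497 - 544*I*sqrt(17)))*(1/5280) = 35548258*(-136 + 4*I*sqrt(17))/(165*(18497 - 544*I*sqrt(17)))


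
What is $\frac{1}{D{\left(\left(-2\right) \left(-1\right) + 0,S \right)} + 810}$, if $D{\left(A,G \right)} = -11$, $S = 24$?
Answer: $\frac{1}{799} \approx 0.0012516$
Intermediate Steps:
$\frac{1}{D{\left(\left(-2\right) \left(-1\right) + 0,S \right)} + 810} = \frac{1}{-11 + 810} = \frac{1}{799}$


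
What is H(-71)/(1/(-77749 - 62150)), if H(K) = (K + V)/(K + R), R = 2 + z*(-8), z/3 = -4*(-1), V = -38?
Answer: -5082997/55 ≈ -92418.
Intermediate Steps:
z = 12 (z = 3*(-4*(-1)) = 3*4 = 12)
R = -94 (R = 2 + 12*(-8) = 2 - 96 = -94)
H(K) = (-38 + K)/(-94 + K) (H(K) = (K - 38)/(K - 94) = (-38 + K)/(-94 + K))
H(-71)/(1/(-77749 - 62150)) = ((-38 - 71)/(-94 - 71))/(1/(-77749 - 62150)) = (-109/(-165))/(1/(-139899)) = (-1/165*(-109))/(-1/139899) = (109/165)*(-139899) = -5082997/55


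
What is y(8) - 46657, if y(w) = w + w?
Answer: -46641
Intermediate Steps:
y(w) = 2*w
y(8) - 46657 = 2*8 - 46657 = 16 - 46657 = -46641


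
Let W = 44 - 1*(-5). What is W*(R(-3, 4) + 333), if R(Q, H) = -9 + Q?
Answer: 15729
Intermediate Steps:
W = 49 (W = 44 + 5 = 49)
W*(R(-3, 4) + 333) = 49*((-9 - 3) + 333) = 49*(-12 + 333) = 49*321 = 15729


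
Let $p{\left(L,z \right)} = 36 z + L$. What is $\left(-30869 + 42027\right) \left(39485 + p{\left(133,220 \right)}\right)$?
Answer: $530429004$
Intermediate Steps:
$p{\left(L,z \right)} = L + 36 z$
$\left(-30869 + 42027\right) \left(39485 + p{\left(133,220 \right)}\right) = \left(-30869 + 42027\right) \left(39485 + \left(133 + 36 \cdot 220\right)\right) = 11158 \left(39485 + \left(133 + 7920\right)\right) = 11158 \left(39485 + 8053\right) = 11158 \cdot 47538 = 530429004$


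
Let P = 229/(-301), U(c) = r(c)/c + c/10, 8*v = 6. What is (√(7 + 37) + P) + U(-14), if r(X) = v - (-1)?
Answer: -27521/12040 + 2*√11 ≈ 4.3475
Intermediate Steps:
v = ¾ (v = (⅛)*6 = ¾ ≈ 0.75000)
r(X) = 7/4 (r(X) = ¾ - (-1) = ¾ - 1*(-1) = ¾ + 1 = 7/4)
U(c) = c/10 + 7/(4*c) (U(c) = 7/(4*c) + c/10 = c/10 + 7/(4*c))
P = -229/301 (P = 229*(-1/301) = -229/301 ≈ -0.76080)
(√(7 + 37) + P) + U(-14) = (√(7 + 37) - 229/301) + ((⅒)*(-14) + (7/4)/(-14)) = (√44 - 229/301) + (-7/5 + (7/4)*(-1/14)) = (2*√11 - 229/301) + (-7/5 - ⅛) = (-229/301 + 2*√11) - 61/40 = -27521/12040 + 2*√11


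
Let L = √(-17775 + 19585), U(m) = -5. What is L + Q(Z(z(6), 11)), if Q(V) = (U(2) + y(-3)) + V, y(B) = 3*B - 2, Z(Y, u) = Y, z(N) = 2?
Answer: -14 + √1810 ≈ 28.544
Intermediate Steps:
y(B) = -2 + 3*B
Q(V) = -16 + V (Q(V) = (-5 + (-2 + 3*(-3))) + V = (-5 + (-2 - 9)) + V = (-5 - 11) + V = -16 + V)
L = √1810 ≈ 42.544
L + Q(Z(z(6), 11)) = √1810 + (-16 + 2) = √1810 - 14 = -14 + √1810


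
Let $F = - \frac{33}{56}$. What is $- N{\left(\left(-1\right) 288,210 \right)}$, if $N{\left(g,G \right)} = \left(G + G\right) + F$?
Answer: $- \frac{23487}{56} \approx -419.41$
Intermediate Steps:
$F = - \frac{33}{56}$ ($F = \left(-33\right) \frac{1}{56} = - \frac{33}{56} \approx -0.58929$)
$N{\left(g,G \right)} = - \frac{33}{56} + 2 G$ ($N{\left(g,G \right)} = \left(G + G\right) - \frac{33}{56} = 2 G - \frac{33}{56} = - \frac{33}{56} + 2 G$)
$- N{\left(\left(-1\right) 288,210 \right)} = - (- \frac{33}{56} + 2 \cdot 210) = - (- \frac{33}{56} + 420) = \left(-1\right) \frac{23487}{56} = - \frac{23487}{56}$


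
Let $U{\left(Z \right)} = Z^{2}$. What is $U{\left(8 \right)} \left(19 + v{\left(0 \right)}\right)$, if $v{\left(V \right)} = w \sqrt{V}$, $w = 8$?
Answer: $1216$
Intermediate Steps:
$v{\left(V \right)} = 8 \sqrt{V}$
$U{\left(8 \right)} \left(19 + v{\left(0 \right)}\right) = 8^{2} \left(19 + 8 \sqrt{0}\right) = 64 \left(19 + 8 \cdot 0\right) = 64 \left(19 + 0\right) = 64 \cdot 19 = 1216$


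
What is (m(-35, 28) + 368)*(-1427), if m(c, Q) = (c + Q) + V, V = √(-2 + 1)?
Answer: -515147 - 1427*I ≈ -5.1515e+5 - 1427.0*I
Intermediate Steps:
V = I (V = √(-1) = I ≈ 1.0*I)
m(c, Q) = I + Q + c (m(c, Q) = (c + Q) + I = (Q + c) + I = I + Q + c)
(m(-35, 28) + 368)*(-1427) = ((I + 28 - 35) + 368)*(-1427) = ((-7 + I) + 368)*(-1427) = (361 + I)*(-1427) = -515147 - 1427*I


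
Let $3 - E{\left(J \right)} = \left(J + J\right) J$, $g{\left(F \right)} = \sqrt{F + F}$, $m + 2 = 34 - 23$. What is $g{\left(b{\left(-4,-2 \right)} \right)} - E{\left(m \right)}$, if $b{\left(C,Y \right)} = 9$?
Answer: $159 + 3 \sqrt{2} \approx 163.24$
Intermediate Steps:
$m = 9$ ($m = -2 + \left(34 - 23\right) = -2 + 11 = 9$)
$g{\left(F \right)} = \sqrt{2} \sqrt{F}$ ($g{\left(F \right)} = \sqrt{2 F} = \sqrt{2} \sqrt{F}$)
$E{\left(J \right)} = 3 - 2 J^{2}$ ($E{\left(J \right)} = 3 - \left(J + J\right) J = 3 - 2 J J = 3 - 2 J^{2}$)
$g{\left(b{\left(-4,-2 \right)} \right)} - E{\left(m \right)} = \sqrt{2} \sqrt{9} - \left(3 - 2 \cdot 9^{2}\right) = \sqrt{2} \cdot 3 - \left(3 - 162\right) = 3 \sqrt{2} - \left(3 - 162\right) = 3 \sqrt{2} - -159 = 3 \sqrt{2} + 159 = 159 + 3 \sqrt{2}$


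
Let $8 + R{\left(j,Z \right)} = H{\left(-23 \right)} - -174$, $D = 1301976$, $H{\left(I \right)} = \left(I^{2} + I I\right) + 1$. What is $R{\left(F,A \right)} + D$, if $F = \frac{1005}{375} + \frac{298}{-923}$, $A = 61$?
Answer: $1303201$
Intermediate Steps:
$H{\left(I \right)} = 1 + 2 I^{2}$ ($H{\left(I \right)} = \left(I^{2} + I^{2}\right) + 1 = 2 I^{2} + 1 = 1 + 2 I^{2}$)
$F = \frac{54391}{23075}$ ($F = 1005 \cdot \frac{1}{375} + 298 \left(- \frac{1}{923}\right) = \frac{67}{25} - \frac{298}{923} = \frac{54391}{23075} \approx 2.3571$)
$R{\left(j,Z \right)} = 1225$ ($R{\left(j,Z \right)} = -8 + \left(\left(1 + 2 \left(-23\right)^{2}\right) - -174\right) = -8 + \left(\left(1 + 2 \cdot 529\right) + 174\right) = -8 + \left(\left(1 + 1058\right) + 174\right) = -8 + \left(1059 + 174\right) = -8 + 1233 = 1225$)
$R{\left(F,A \right)} + D = 1225 + 1301976 = 1303201$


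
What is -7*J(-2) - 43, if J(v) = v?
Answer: -29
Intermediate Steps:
-7*J(-2) - 43 = -7*(-2) - 43 = 14 - 43 = -29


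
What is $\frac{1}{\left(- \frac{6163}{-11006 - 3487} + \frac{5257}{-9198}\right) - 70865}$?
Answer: $- \frac{6347934}{449847271597} \approx -1.4111 \cdot 10^{-5}$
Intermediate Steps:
$\frac{1}{\left(- \frac{6163}{-11006 - 3487} + \frac{5257}{-9198}\right) - 70865} = \frac{1}{\left(- \frac{6163}{-14493} + 5257 \left(- \frac{1}{9198}\right)\right) - 70865} = \frac{1}{\left(\left(-6163\right) \left(- \frac{1}{14493}\right) - \frac{751}{1314}\right) - 70865} = \frac{1}{\left(\frac{6163}{14493} - \frac{751}{1314}\right) - 70865} = \frac{1}{- \frac{928687}{6347934} - 70865} = \frac{1}{- \frac{449847271597}{6347934}} = - \frac{6347934}{449847271597}$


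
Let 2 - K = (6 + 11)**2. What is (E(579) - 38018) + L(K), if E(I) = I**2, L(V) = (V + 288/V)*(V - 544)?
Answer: 153990968/287 ≈ 5.3655e+5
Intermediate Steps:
K = -287 (K = 2 - (6 + 11)**2 = 2 - 1*17**2 = 2 - 1*289 = 2 - 289 = -287)
L(V) = (-544 + V)*(V + 288/V) (L(V) = (V + 288/V)*(-544 + V) = (-544 + V)*(V + 288/V))
(E(579) - 38018) + L(K) = (579**2 - 38018) + (288 + (-287)**2 - 156672/(-287) - 544*(-287)) = (335241 - 38018) + (288 + 82369 - 156672*(-1/287) + 156128) = 297223 + (288 + 82369 + 156672/287 + 156128) = 297223 + 68687967/287 = 153990968/287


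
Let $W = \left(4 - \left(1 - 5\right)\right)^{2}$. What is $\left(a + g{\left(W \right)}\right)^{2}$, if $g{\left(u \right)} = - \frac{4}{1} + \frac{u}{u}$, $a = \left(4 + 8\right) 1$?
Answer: $81$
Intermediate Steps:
$a = 12$ ($a = 12 \cdot 1 = 12$)
$W = 64$ ($W = \left(4 - \left(1 - 5\right)\right)^{2} = \left(4 - -4\right)^{2} = \left(4 + 4\right)^{2} = 8^{2} = 64$)
$g{\left(u \right)} = -3$ ($g{\left(u \right)} = \left(-4\right) 1 + 1 = -4 + 1 = -3$)
$\left(a + g{\left(W \right)}\right)^{2} = \left(12 - 3\right)^{2} = 9^{2} = 81$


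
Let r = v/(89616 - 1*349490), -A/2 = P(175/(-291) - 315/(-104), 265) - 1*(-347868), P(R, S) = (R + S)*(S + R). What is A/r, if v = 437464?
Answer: 49911296796889288561/100169379812736 ≈ 4.9827e+5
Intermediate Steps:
P(R, S) = (R + S)**2 (P(R, S) = (R + S)*(R + S) = (R + S)**2)
A = -384119202358753/457954848 (A = -2*(((175/(-291) - 315/(-104)) + 265)**2 - 1*(-347868)) = -2*(((175*(-1/291) - 315*(-1/104)) + 265)**2 + 347868) = -2*(((-175/291 + 315/104) + 265)**2 + 347868) = -2*((73465/30264 + 265)**2 + 347868) = -2*((8093425/30264)**2 + 347868) = -2*(65503528230625/915909696 + 347868) = -2*384119202358753/915909696 = -384119202358753/457954848 ≈ -8.3877e+5)
r = -218732/129937 (r = 437464/(89616 - 1*349490) = 437464/(89616 - 349490) = 437464/(-259874) = 437464*(-1/259874) = -218732/129937 ≈ -1.6834)
A/r = -384119202358753/(457954848*(-218732/129937)) = -384119202358753/457954848*(-129937/218732) = 49911296796889288561/100169379812736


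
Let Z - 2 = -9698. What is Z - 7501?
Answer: -17197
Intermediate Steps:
Z = -9696 (Z = 2 - 9698 = -9696)
Z - 7501 = -9696 - 7501 = -17197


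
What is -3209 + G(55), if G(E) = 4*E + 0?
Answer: -2989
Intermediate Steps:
G(E) = 4*E
-3209 + G(55) = -3209 + 4*55 = -3209 + 220 = -2989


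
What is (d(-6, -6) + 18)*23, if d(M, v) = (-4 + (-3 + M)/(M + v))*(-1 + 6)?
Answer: 161/4 ≈ 40.250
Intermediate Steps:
d(M, v) = -20 + 5*(-3 + M)/(M + v) (d(M, v) = (-4 + (-3 + M)/(M + v))*5 = -20 + 5*(-3 + M)/(M + v))
(d(-6, -6) + 18)*23 = (5*(-3 - 4*(-6) - 3*(-6))/(-6 - 6) + 18)*23 = (5*(-3 + 24 + 18)/(-12) + 18)*23 = (5*(-1/12)*39 + 18)*23 = (-65/4 + 18)*23 = (7/4)*23 = 161/4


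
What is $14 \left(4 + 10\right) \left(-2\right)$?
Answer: $-392$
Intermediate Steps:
$14 \left(4 + 10\right) \left(-2\right) = 14 \cdot 14 \left(-2\right) = 196 \left(-2\right) = -392$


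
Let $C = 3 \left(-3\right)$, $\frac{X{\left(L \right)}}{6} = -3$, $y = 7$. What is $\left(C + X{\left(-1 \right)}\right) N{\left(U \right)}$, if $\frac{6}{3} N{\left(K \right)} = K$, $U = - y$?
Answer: $\frac{189}{2} \approx 94.5$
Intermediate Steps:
$X{\left(L \right)} = -18$ ($X{\left(L \right)} = 6 \left(-3\right) = -18$)
$C = -9$
$U = -7$ ($U = \left(-1\right) 7 = -7$)
$N{\left(K \right)} = \frac{K}{2}$
$\left(C + X{\left(-1 \right)}\right) N{\left(U \right)} = \left(-9 - 18\right) \frac{1}{2} \left(-7\right) = \left(-27\right) \left(- \frac{7}{2}\right) = \frac{189}{2}$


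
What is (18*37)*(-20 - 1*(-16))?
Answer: -2664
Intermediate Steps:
(18*37)*(-20 - 1*(-16)) = 666*(-20 + 16) = 666*(-4) = -2664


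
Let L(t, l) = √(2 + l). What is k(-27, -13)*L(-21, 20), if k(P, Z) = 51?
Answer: 51*√22 ≈ 239.21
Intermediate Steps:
k(-27, -13)*L(-21, 20) = 51*√(2 + 20) = 51*√22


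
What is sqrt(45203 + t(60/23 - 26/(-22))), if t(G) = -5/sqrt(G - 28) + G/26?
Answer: sqrt(2396031296308650 + 1514452940*I*sqrt(1265))/230230 ≈ 212.61 + 0.0023898*I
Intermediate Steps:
t(G) = -5/sqrt(-28 + G) + G/26 (t(G) = -5/sqrt(-28 + G) + G*(1/26) = -5/sqrt(-28 + G) + G/26)
sqrt(45203 + t(60/23 - 26/(-22))) = sqrt(45203 + (-5/sqrt(-28 + (60/23 - 26/(-22))) + (60/23 - 26/(-22))/26)) = sqrt(45203 + (-5/sqrt(-28 + (60*(1/23) - 26*(-1/22))) + (60*(1/23) - 26*(-1/22))/26)) = sqrt(45203 + (-5/sqrt(-28 + (60/23 + 13/11)) + (60/23 + 13/11)/26)) = sqrt(45203 + (-5/sqrt(-28 + 959/253) + (1/26)*(959/253))) = sqrt(45203 + (-(-1)*I*sqrt(1265)/35 + 959/6578)) = sqrt(45203 + (I*sqrt(1265)/35 + 959/6578)) = sqrt(45203 + (959/6578 + I*sqrt(1265)/35)) = sqrt(297346293/6578 + I*sqrt(1265)/35)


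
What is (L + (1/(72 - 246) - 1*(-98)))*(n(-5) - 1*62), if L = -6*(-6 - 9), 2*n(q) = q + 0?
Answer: -1406573/116 ≈ -12126.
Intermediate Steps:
n(q) = q/2 (n(q) = (q + 0)/2 = q/2)
L = 90 (L = -6*(-15) = 90)
(L + (1/(72 - 246) - 1*(-98)))*(n(-5) - 1*62) = (90 + (1/(72 - 246) - 1*(-98)))*((½)*(-5) - 1*62) = (90 + (1/(-174) + 98))*(-5/2 - 62) = (90 + (-1/174 + 98))*(-129/2) = (90 + 17051/174)*(-129/2) = (32711/174)*(-129/2) = -1406573/116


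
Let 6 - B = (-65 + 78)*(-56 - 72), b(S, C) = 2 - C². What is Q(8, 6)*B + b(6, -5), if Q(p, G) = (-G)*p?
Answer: -80183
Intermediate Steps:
Q(p, G) = -G*p
B = 1670 (B = 6 - (-65 + 78)*(-56 - 72) = 6 - 13*(-128) = 6 - 1*(-1664) = 6 + 1664 = 1670)
Q(8, 6)*B + b(6, -5) = -1*6*8*1670 + (2 - 1*(-5)²) = -48*1670 + (2 - 1*25) = -80160 + (2 - 25) = -80160 - 23 = -80183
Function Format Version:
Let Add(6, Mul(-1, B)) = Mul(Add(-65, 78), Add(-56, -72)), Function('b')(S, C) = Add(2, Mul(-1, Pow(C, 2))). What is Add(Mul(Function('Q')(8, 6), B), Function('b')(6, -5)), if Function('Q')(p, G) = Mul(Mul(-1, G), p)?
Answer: -80183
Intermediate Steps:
Function('Q')(p, G) = Mul(-1, G, p)
B = 1670 (B = Add(6, Mul(-1, Mul(Add(-65, 78), Add(-56, -72)))) = Add(6, Mul(-1, Mul(13, -128))) = Add(6, Mul(-1, -1664)) = Add(6, 1664) = 1670)
Add(Mul(Function('Q')(8, 6), B), Function('b')(6, -5)) = Add(Mul(Mul(-1, 6, 8), 1670), Add(2, Mul(-1, Pow(-5, 2)))) = Add(Mul(-48, 1670), Add(2, Mul(-1, 25))) = Add(-80160, Add(2, -25)) = Add(-80160, -23) = -80183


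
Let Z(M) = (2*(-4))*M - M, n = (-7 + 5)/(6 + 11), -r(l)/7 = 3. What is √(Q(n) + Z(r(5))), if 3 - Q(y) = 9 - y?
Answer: √52853/17 ≈ 13.523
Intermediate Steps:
r(l) = -21 (r(l) = -7*3 = -21)
n = -2/17 ≈ -0.11765
Q(y) = -6 + y (Q(y) = 3 - (9 - y) = 3 + (-9 + y) = -6 + y)
Z(M) = -9*M (Z(M) = -8*M - M = -9*M)
√(Q(n) + Z(r(5))) = √((-6 - 2/17) - 9*(-21)) = √(-104/17 + 189) = √(3109/17) = √52853/17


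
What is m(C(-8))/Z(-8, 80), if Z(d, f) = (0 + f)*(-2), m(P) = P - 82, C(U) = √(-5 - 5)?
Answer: 41/80 - I*√10/160 ≈ 0.5125 - 0.019764*I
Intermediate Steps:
C(U) = I*√10 (C(U) = √(-10) = I*√10)
m(P) = -82 + P
Z(d, f) = -2*f (Z(d, f) = f*(-2) = -2*f)
m(C(-8))/Z(-8, 80) = (-82 + I*√10)/((-2*80)) = (-82 + I*√10)/(-160) = (-82 + I*√10)*(-1/160) = 41/80 - I*√10/160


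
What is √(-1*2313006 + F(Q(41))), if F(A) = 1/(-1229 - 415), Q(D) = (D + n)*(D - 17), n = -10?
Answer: I*√1562861146515/822 ≈ 1520.9*I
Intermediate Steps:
Q(D) = (-17 + D)*(-10 + D) (Q(D) = (D - 10)*(D - 17) = (-10 + D)*(-17 + D) = (-17 + D)*(-10 + D))
F(A) = -1/1644 (F(A) = 1/(-1644) = -1/1644)
√(-1*2313006 + F(Q(41))) = √(-1*2313006 - 1/1644) = √(-2313006 - 1/1644) = √(-3802581865/1644) = I*√1562861146515/822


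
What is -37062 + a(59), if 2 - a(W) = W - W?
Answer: -37060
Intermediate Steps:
a(W) = 2 (a(W) = 2 - (W - W) = 2 - 1*0 = 2 + 0 = 2)
-37062 + a(59) = -37062 + 2 = -37060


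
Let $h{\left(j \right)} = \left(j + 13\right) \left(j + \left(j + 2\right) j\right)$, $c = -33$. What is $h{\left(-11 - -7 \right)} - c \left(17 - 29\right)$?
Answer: $-360$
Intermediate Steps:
$h{\left(j \right)} = \left(13 + j\right) \left(j + j \left(2 + j\right)\right)$ ($h{\left(j \right)} = \left(13 + j\right) \left(j + \left(2 + j\right) j\right) = \left(13 + j\right) \left(j + j \left(2 + j\right)\right)$)
$h{\left(-11 - -7 \right)} - c \left(17 - 29\right) = \left(-11 - -7\right) \left(39 + \left(-11 - -7\right)^{2} + 16 \left(-11 - -7\right)\right) - - 33 \left(17 - 29\right) = \left(-11 + 7\right) \left(39 + \left(-11 + 7\right)^{2} + 16 \left(-11 + 7\right)\right) - \left(-33\right) \left(-12\right) = - 4 \left(39 + \left(-4\right)^{2} + 16 \left(-4\right)\right) - 396 = - 4 \left(39 + 16 - 64\right) - 396 = \left(-4\right) \left(-9\right) - 396 = 36 - 396 = -360$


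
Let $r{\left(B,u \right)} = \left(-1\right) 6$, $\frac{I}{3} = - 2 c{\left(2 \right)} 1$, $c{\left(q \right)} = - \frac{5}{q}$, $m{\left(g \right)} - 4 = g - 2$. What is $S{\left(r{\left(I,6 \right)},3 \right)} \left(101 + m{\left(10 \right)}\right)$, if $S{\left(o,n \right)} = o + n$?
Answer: $-339$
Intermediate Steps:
$m{\left(g \right)} = 2 + g$ ($m{\left(g \right)} = 4 + \left(g - 2\right) = 4 + \left(-2 + g\right) = 2 + g$)
$I = 15$ ($I = 3 - 2 \left(- \frac{5}{2}\right) 1 = 3 - 2 \left(\left(-5\right) \frac{1}{2}\right) 1 = 3 \left(-2\right) \left(- \frac{5}{2}\right) 1 = 3 \cdot 5 \cdot 1 = 3 \cdot 5 = 15$)
$r{\left(B,u \right)} = -6$
$S{\left(o,n \right)} = n + o$
$S{\left(r{\left(I,6 \right)},3 \right)} \left(101 + m{\left(10 \right)}\right) = \left(3 - 6\right) \left(101 + \left(2 + 10\right)\right) = - 3 \left(101 + 12\right) = \left(-3\right) 113 = -339$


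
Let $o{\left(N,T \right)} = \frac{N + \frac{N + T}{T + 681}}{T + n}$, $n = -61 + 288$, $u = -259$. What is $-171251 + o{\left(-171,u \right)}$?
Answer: $- \frac{144531307}{844} \approx -1.7125 \cdot 10^{5}$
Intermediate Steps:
$n = 227$
$o{\left(N,T \right)} = \frac{N + \frac{N + T}{681 + T}}{227 + T}$ ($o{\left(N,T \right)} = \frac{N + \frac{N + T}{T + 681}}{T + 227} = \frac{N + \frac{N + T}{681 + T}}{227 + T}$)
$-171251 + o{\left(-171,u \right)} = -171251 + \frac{-259 + 682 \left(-171\right) - -44289}{154587 + \left(-259\right)^{2} + 908 \left(-259\right)} = -171251 + \frac{-259 - 116622 + 44289}{154587 + 67081 - 235172} = -171251 + \frac{1}{-13504} \left(-72592\right) = -171251 - - \frac{4537}{844} = -171251 + \frac{4537}{844} = - \frac{144531307}{844}$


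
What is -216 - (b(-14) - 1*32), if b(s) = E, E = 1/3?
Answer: -553/3 ≈ -184.33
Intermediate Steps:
E = 1/3 (E = 1*(1/3) = 1/3 ≈ 0.33333)
b(s) = 1/3
-216 - (b(-14) - 1*32) = -216 - (1/3 - 1*32) = -216 - (1/3 - 32) = -216 - 1*(-95/3) = -216 + 95/3 = -553/3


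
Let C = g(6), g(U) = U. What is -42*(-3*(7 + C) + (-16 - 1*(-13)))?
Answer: 1764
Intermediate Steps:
C = 6
-42*(-3*(7 + C) + (-16 - 1*(-13))) = -42*(-3*(7 + 6) + (-16 - 1*(-13))) = -42*(-3*13 + (-16 + 13)) = -42*(-39 - 3) = -42*(-42) = 1764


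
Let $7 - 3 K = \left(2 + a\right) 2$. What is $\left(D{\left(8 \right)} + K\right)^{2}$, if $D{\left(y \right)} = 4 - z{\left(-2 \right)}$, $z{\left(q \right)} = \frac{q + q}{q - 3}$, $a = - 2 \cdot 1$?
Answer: $\frac{6889}{225} \approx 30.618$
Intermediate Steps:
$a = -2$ ($a = \left(-1\right) 2 = -2$)
$z{\left(q \right)} = \frac{2 q}{-3 + q}$
$K = \frac{7}{3}$ ($K = \frac{7}{3} - \frac{\left(2 - 2\right) 2}{3} = \frac{7}{3} - \frac{0 \cdot 2}{3} = \frac{7}{3} - 0 = \frac{7}{3} + 0 = \frac{7}{3} \approx 2.3333$)
$D{\left(y \right)} = \frac{16}{5}$ ($D{\left(y \right)} = 4 - 2 \left(-2\right) \frac{1}{-3 - 2} = 4 - 2 \left(-2\right) \frac{1}{-5} = 4 - 2 \left(-2\right) \left(- \frac{1}{5}\right) = 4 - \frac{4}{5} = \frac{16}{5}$)
$\left(D{\left(8 \right)} + K\right)^{2} = \left(\frac{16}{5} + \frac{7}{3}\right)^{2} = \left(\frac{83}{15}\right)^{2} = \frac{6889}{225}$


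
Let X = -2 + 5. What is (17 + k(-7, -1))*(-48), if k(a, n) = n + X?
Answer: -912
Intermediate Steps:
X = 3
k(a, n) = 3 + n (k(a, n) = n + 3 = 3 + n)
(17 + k(-7, -1))*(-48) = (17 + (3 - 1))*(-48) = (17 + 2)*(-48) = 19*(-48) = -912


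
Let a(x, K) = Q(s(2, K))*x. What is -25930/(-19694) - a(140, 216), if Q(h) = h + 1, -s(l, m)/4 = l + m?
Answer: 1200756145/9847 ≈ 1.2194e+5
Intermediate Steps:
s(l, m) = -4*l - 4*m (s(l, m) = -4*(l + m) = -4*l - 4*m)
Q(h) = 1 + h
a(x, K) = x*(-7 - 4*K) (a(x, K) = (1 + (-4*2 - 4*K))*x = (1 + (-8 - 4*K))*x = (-7 - 4*K)*x = x*(-7 - 4*K))
-25930/(-19694) - a(140, 216) = -25930/(-19694) - (-1)*140*(7 + 4*216) = -25930*(-1/19694) - (-1)*140*(7 + 864) = 12965/9847 - (-1)*140*871 = 12965/9847 - 1*(-121940) = 12965/9847 + 121940 = 1200756145/9847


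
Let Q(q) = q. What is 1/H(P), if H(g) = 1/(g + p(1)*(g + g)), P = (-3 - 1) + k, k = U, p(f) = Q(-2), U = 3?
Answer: 3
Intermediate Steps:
p(f) = -2
k = 3
P = -1 (P = (-3 - 1) + 3 = -4 + 3 = -1)
H(g) = -1/(3*g) (H(g) = 1/(g - 2*(g + g)) = 1/(g - 4*g) = 1/(-3*g) = -1/(3*g))
1/H(P) = 1/(-⅓/(-1)) = 1/(-⅓*(-1)) = 1/(⅓) = 3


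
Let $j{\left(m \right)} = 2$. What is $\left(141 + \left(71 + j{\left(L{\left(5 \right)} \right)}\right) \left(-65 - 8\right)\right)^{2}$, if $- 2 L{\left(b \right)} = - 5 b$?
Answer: $26915344$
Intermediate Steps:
$L{\left(b \right)} = \frac{5 b}{2}$ ($L{\left(b \right)} = - \frac{\left(-5\right) b}{2} = \frac{5 b}{2}$)
$\left(141 + \left(71 + j{\left(L{\left(5 \right)} \right)}\right) \left(-65 - 8\right)\right)^{2} = \left(141 + \left(71 + 2\right) \left(-65 - 8\right)\right)^{2} = \left(141 + 73 \left(-73\right)\right)^{2} = \left(141 - 5329\right)^{2} = \left(-5188\right)^{2} = 26915344$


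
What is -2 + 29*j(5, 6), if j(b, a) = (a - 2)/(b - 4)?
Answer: 114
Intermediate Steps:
j(b, a) = (-2 + a)/(-4 + b)
-2 + 29*j(5, 6) = -2 + 29*((-2 + 6)/(-4 + 5)) = -2 + 29*(4/1) = -2 + 29*(1*4) = -2 + 29*4 = -2 + 116 = 114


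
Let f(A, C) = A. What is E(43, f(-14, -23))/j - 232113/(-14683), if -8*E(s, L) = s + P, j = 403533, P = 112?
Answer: 749319765967/47400600312 ≈ 15.808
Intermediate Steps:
E(s, L) = -14 - s/8 (E(s, L) = -(s + 112)/8 = -(112 + s)/8 = -14 - s/8)
E(43, f(-14, -23))/j - 232113/(-14683) = (-14 - ⅛*43)/403533 - 232113/(-14683) = (-14 - 43/8)*(1/403533) - 232113*(-1/14683) = -155/8*1/403533 + 232113/14683 = -155/3228264 + 232113/14683 = 749319765967/47400600312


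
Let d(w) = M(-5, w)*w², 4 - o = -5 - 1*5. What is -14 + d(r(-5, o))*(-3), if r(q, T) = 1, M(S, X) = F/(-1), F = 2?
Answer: -8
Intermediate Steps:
o = 14 (o = 4 - (-5 - 1*5) = 4 - (-5 - 5) = 4 - 1*(-10) = 4 + 10 = 14)
M(S, X) = -2 (M(S, X) = 2/(-1) = 2*(-1) = -2)
d(w) = -2*w²
-14 + d(r(-5, o))*(-3) = -14 - 2*1²*(-3) = -14 - 2*1*(-3) = -14 - 2*(-3) = -14 + 6 = -8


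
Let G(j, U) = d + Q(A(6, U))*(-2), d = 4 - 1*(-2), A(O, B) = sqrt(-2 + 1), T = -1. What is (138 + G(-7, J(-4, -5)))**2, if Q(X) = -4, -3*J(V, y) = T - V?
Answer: 23104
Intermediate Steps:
J(V, y) = 1/3 + V/3 (J(V, y) = -(-1 - V)/3 = 1/3 + V/3)
A(O, B) = I (A(O, B) = sqrt(-1) = I)
d = 6 (d = 4 + 2 = 6)
G(j, U) = 14 (G(j, U) = 6 - 4*(-2) = 6 + 8 = 14)
(138 + G(-7, J(-4, -5)))**2 = (138 + 14)**2 = 152**2 = 23104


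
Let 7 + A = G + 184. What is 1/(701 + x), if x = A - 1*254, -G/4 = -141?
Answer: 1/1188 ≈ 0.00084175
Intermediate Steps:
G = 564 (G = -4*(-141) = 564)
A = 741 (A = -7 + (564 + 184) = -7 + 748 = 741)
x = 487 (x = 741 - 1*254 = 741 - 254 = 487)
1/(701 + x) = 1/(701 + 487) = 1/1188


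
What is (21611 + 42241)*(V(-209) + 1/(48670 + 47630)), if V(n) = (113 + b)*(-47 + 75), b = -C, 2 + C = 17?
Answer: 1406059356521/8025 ≈ 1.7521e+8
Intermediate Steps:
C = 15 (C = -2 + 17 = 15)
b = -15 (b = -1*15 = -15)
V(n) = 2744 (V(n) = (113 - 15)*(-47 + 75) = 98*28 = 2744)
(21611 + 42241)*(V(-209) + 1/(48670 + 47630)) = (21611 + 42241)*(2744 + 1/(48670 + 47630)) = 63852*(2744 + 1/96300) = 63852*(264247201/96300) = 1406059356521/8025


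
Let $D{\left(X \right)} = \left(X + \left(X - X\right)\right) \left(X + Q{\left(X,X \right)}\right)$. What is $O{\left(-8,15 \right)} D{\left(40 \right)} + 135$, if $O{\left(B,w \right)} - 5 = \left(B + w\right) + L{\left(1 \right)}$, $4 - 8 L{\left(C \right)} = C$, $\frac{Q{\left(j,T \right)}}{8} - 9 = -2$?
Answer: $47655$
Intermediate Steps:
$Q{\left(j,T \right)} = 56$ ($Q{\left(j,T \right)} = 72 + 8 \left(-2\right) = 72 - 16 = 56$)
$L{\left(C \right)} = \frac{1}{2} - \frac{C}{8}$
$O{\left(B,w \right)} = \frac{43}{8} + B + w$ ($O{\left(B,w \right)} = 5 + \left(\left(B + w\right) + \left(\frac{1}{2} - \frac{1}{8}\right)\right) = 5 + \left(\left(B + w\right) + \frac{3}{8}\right) = 5 + \left(\frac{3}{8} + B + w\right) = \frac{43}{8} + B + w$)
$D{\left(X \right)} = X \left(56 + X\right)$ ($D{\left(X \right)} = \left(X + \left(X - X\right)\right) \left(X + 56\right) = \left(X + 0\right) \left(56 + X\right) = X \left(56 + X\right)$)
$O{\left(-8,15 \right)} D{\left(40 \right)} + 135 = \left(\frac{43}{8} - 8 + 15\right) 40 \left(56 + 40\right) + 135 = \frac{99 \cdot 40 \cdot 96}{8} + 135 = \frac{99}{8} \cdot 3840 + 135 = 47520 + 135 = 47655$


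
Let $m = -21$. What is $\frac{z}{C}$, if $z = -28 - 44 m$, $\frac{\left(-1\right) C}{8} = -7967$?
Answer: $\frac{112}{7967} \approx 0.014058$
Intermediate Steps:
$C = 63736$ ($C = \left(-8\right) \left(-7967\right) = 63736$)
$z = 896$ ($z = -28 - -924 = -28 + 924 = 896$)
$\frac{z}{C} = \frac{896}{63736} = 896 \cdot \frac{1}{63736} = \frac{112}{7967}$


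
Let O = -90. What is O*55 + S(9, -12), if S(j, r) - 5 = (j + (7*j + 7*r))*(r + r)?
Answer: -4657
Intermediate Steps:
S(j, r) = 5 + 2*r*(7*r + 8*j) (S(j, r) = 5 + (j + (7*j + 7*r))*(r + r) = 5 + (7*r + 8*j)*(2*r) = 5 + 2*r*(7*r + 8*j))
O*55 + S(9, -12) = -90*55 + (5 + 14*(-12)² + 16*9*(-12)) = -4950 + (5 + 14*144 - 1728) = -4950 + (5 + 2016 - 1728) = -4950 + 293 = -4657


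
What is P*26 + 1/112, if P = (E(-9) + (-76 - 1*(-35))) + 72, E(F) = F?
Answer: 64065/112 ≈ 572.01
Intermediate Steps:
P = 22 (P = (-9 + (-76 - 1*(-35))) + 72 = (-9 + (-76 + 35)) + 72 = (-9 - 41) + 72 = -50 + 72 = 22)
P*26 + 1/112 = 22*26 + 1/112 = 572 + 1/112 = 64065/112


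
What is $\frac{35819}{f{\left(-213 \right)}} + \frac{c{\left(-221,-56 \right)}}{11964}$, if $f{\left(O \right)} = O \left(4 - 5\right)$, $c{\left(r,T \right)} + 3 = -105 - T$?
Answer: $\frac{11903540}{70787} \approx 168.16$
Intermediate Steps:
$c{\left(r,T \right)} = -108 - T$ ($c{\left(r,T \right)} = -3 - \left(105 + T\right) = -108 - T$)
$f{\left(O \right)} = - O$ ($f{\left(O \right)} = O \left(-1\right) = - O$)
$\frac{35819}{f{\left(-213 \right)}} + \frac{c{\left(-221,-56 \right)}}{11964} = \frac{35819}{\left(-1\right) \left(-213\right)} + \frac{-108 - -56}{11964} = \frac{35819}{213} + \left(-108 + 56\right) \frac{1}{11964} = 35819 \cdot \frac{1}{213} - \frac{13}{2991} = \frac{35819}{213} - \frac{13}{2991} = \frac{11903540}{70787}$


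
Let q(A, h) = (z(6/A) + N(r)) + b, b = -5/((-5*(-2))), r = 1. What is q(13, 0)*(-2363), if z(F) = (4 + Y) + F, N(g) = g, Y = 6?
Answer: -673455/26 ≈ -25902.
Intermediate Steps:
b = -½ (b = -5/10 = -5*⅒ = -½ ≈ -0.50000)
z(F) = 10 + F (z(F) = (4 + 6) + F = 10 + F)
q(A, h) = 21/2 + 6/A (q(A, h) = ((10 + 6/A) + 1) - ½ = (11 + 6/A) - ½ = 21/2 + 6/A)
q(13, 0)*(-2363) = (21/2 + 6/13)*(-2363) = (285/26)*(-2363) = -673455/26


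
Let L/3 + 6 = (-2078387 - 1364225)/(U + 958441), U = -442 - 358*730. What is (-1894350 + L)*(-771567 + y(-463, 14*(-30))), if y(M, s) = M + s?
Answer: 1019432270316612600/696659 ≈ 1.4633e+12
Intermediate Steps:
U = -261782 (U = -442 - 261340 = -261782)
L = -22867698/696659 (L = -18 + 3*((-2078387 - 1364225)/(-261782 + 958441)) = -18 + 3*(-3442612/696659) = -18 - 10327836/696659 = -22867698/696659 ≈ -32.825)
(-1894350 + L)*(-771567 + y(-463, 14*(-30))) = (-1894350 - 22867698/696659)*(-771567 + (-463 + 14*(-30))) = -1319738844348*(-771567 + (-463 - 420))/696659 = -1319738844348*(-771567 - 883)/696659 = -1319738844348/696659*(-772450) = 1019432270316612600/696659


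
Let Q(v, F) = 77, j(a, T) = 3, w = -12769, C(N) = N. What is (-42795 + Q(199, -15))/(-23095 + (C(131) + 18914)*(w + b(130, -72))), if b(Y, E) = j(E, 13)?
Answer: 42718/243151565 ≈ 0.00017568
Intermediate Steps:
b(Y, E) = 3
(-42795 + Q(199, -15))/(-23095 + (C(131) + 18914)*(w + b(130, -72))) = (-42795 + 77)/(-23095 + (131 + 18914)*(-12769 + 3)) = -42718/(-23095 + 19045*(-12766)) = -42718/(-23095 - 243128470) = -42718/(-243151565) = -42718*(-1/243151565) = 42718/243151565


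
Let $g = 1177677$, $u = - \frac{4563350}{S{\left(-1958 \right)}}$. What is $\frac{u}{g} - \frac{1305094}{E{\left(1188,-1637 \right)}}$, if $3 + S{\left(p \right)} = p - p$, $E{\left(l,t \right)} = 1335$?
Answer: $- \frac{1534948495888}{1572198795} \approx -976.31$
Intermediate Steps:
$S{\left(p \right)} = -3$ ($S{\left(p \right)} = -3 + \left(p - p\right) = -3 + 0 = -3$)
$u = \frac{4563350}{3}$ ($u = - \frac{4563350}{-3} = \left(-4563350\right) \left(- \frac{1}{3}\right) = \frac{4563350}{3} \approx 1.5211 \cdot 10^{6}$)
$\frac{u}{g} - \frac{1305094}{E{\left(1188,-1637 \right)}} = \frac{4563350}{3 \cdot 1177677} - \frac{1305094}{1335} = \frac{4563350}{3} \cdot \frac{1}{1177677} - \frac{1305094}{1335} = \frac{4563350}{3533031} - \frac{1305094}{1335} = - \frac{1534948495888}{1572198795}$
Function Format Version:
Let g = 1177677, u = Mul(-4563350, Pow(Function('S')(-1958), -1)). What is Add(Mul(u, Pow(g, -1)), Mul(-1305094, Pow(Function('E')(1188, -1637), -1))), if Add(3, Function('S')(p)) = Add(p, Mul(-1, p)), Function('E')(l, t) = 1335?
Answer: Rational(-1534948495888, 1572198795) ≈ -976.31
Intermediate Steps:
Function('S')(p) = -3 (Function('S')(p) = Add(-3, Add(p, Mul(-1, p))) = Add(-3, 0) = -3)
u = Rational(4563350, 3) (u = Mul(-4563350, Pow(-3, -1)) = Mul(-4563350, Rational(-1, 3)) = Rational(4563350, 3) ≈ 1.5211e+6)
Add(Mul(u, Pow(g, -1)), Mul(-1305094, Pow(Function('E')(1188, -1637), -1))) = Add(Mul(Rational(4563350, 3), Pow(1177677, -1)), Mul(-1305094, Pow(1335, -1))) = Add(Mul(Rational(4563350, 3), Rational(1, 1177677)), Mul(-1305094, Rational(1, 1335))) = Add(Rational(4563350, 3533031), Rational(-1305094, 1335)) = Rational(-1534948495888, 1572198795)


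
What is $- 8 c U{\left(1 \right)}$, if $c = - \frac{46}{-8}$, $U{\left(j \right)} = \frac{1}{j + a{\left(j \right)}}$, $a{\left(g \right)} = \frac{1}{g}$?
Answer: $-23$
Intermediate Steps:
$U{\left(j \right)} = \frac{1}{j + \frac{1}{j}}$
$c = \frac{23}{4}$ ($c = \left(-46\right) \left(- \frac{1}{8}\right) = \frac{23}{4} \approx 5.75$)
$- 8 c U{\left(1 \right)} = \left(-8\right) \frac{23}{4} \cdot 1 \frac{1}{1 + 1^{2}} = - 46 \cdot 1 \frac{1}{1 + 1} = - 46 \cdot 1 \cdot \frac{1}{2} = \left(-46\right) \frac{1}{2} = -23$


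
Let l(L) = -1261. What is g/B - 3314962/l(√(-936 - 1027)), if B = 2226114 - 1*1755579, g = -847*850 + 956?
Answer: 119915307172/45641895 ≈ 2627.3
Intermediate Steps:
g = -718994 (g = -719950 + 956 = -718994)
B = 470535 (B = 2226114 - 1755579 = 470535)
g/B - 3314962/l(√(-936 - 1027)) = -718994/470535 - 3314962/(-1261) = -718994*1/470535 - 3314962*(-1/1261) = -718994/470535 + 3314962/1261 = 119915307172/45641895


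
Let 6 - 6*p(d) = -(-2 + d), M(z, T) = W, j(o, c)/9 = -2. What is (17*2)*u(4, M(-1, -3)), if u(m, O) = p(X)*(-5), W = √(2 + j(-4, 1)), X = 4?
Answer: -680/3 ≈ -226.67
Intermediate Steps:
j(o, c) = -18 (j(o, c) = 9*(-2) = -18)
W = 4*I (W = √(2 - 18) = √(-16) = 4*I ≈ 4.0*I)
M(z, T) = 4*I
p(d) = ⅔ + d/6 (p(d) = 1 - (-1)*(-2 + d)/6 = 1 - (2 - d)/6 = 1 + (-⅓ + d/6) = ⅔ + d/6)
u(m, O) = -20/3 (u(m, O) = (⅔ + (⅙)*4)*(-5) = (⅔ + ⅔)*(-5) = (4/3)*(-5) = -20/3)
(17*2)*u(4, M(-1, -3)) = (17*2)*(-20/3) = 34*(-20/3) = -680/3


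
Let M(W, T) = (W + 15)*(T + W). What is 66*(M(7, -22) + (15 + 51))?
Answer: -17424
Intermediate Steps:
M(W, T) = (15 + W)*(T + W)
66*(M(7, -22) + (15 + 51)) = 66*((7² + 15*(-22) + 15*7 - 22*7) + (15 + 51)) = 66*((49 - 330 + 105 - 154) + 66) = 66*(-330 + 66) = 66*(-264) = -17424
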